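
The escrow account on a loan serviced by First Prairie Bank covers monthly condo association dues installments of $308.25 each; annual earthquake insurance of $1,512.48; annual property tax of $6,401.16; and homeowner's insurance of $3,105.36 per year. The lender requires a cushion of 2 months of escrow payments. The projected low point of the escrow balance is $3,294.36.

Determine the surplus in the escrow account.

Condo association dues: $308.25 × 12 = $3,699.00 per year
Earthquake insurance: $1,512.48 per year
Property tax: $6,401.16 per year
Homeowner's insurance: $3,105.36 per year
Total per year = $14,718.00
Base monthly escrow = $14,718.00 / 12 = $1,226.50
Cushion = 2 × $1,226.50 = $2,453.00
Excess over cushion: $3,294.36 − $2,453.00 = $841.36

$841.36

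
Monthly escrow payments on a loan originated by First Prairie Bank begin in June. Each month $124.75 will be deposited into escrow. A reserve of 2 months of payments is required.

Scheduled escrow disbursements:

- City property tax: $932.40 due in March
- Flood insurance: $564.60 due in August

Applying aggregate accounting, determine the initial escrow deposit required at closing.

$499.00

Cushion = 2 × $124.75 = $249.50
Trial balance (start $0, +$124.75 each month, − disbursements):
  Jun: +$124.75 → $124.75
  Jul: +$124.75 → $249.50
  Aug: +$124.75 − $564.60 → -$190.35
  Sep: +$124.75 → -$65.60
  Oct: +$124.75 → $59.15
  Nov: +$124.75 → $183.90
  Dec: +$124.75 → $308.65
  Jan: +$124.75 → $433.40
  Feb: +$124.75 → $558.15
  Mar: +$124.75 − $932.40 → -$249.50
  Apr: +$124.75 → -$124.75
  May: +$124.75 → $0.00
Lowest trial balance = -$249.50 (Mar)
Initial deposit = cushion − low point = $249.50 − (-$249.50) = $499.00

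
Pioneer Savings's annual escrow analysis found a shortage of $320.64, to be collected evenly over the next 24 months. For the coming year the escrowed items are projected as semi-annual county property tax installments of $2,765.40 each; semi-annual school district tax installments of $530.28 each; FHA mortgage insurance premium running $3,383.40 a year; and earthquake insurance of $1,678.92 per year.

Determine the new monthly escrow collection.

$984.50

County property tax = $2,765.40 × 2 = $5,530.80
School district tax = $530.28 × 2 = $1,060.56
FHA mortgage insurance premium = $3,383.40
Earthquake insurance = $1,678.92
Combined annual = $5,530.80 + $1,060.56 + $3,383.40 + $1,678.92 = $11,653.68
Base monthly escrow = $11,653.68 ÷ 12 = $971.14
Monthly shortage recovery: $320.64 ÷ 24 = $13.36
New monthly escrow = $971.14 + $13.36 = $984.50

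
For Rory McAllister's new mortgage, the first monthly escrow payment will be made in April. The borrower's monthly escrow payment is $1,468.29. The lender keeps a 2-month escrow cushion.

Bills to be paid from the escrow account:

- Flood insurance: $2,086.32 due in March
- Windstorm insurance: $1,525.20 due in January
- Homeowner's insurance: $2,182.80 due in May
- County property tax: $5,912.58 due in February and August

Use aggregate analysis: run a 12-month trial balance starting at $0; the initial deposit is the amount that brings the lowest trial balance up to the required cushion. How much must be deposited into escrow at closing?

$3,690.51

Cushion = 2 × $1,468.29 = $2,936.58
Trial balance (start $0, +$1,468.29 each month, − disbursements):
  Apr: +$1,468.29 → $1,468.29
  May: +$1,468.29 − $2,182.80 → $753.78
  Jun: +$1,468.29 → $2,222.07
  Jul: +$1,468.29 → $3,690.36
  Aug: +$1,468.29 − $5,912.58 → -$753.93
  Sep: +$1,468.29 → $714.36
  Oct: +$1,468.29 → $2,182.65
  Nov: +$1,468.29 → $3,650.94
  Dec: +$1,468.29 → $5,119.23
  Jan: +$1,468.29 − $1,525.20 → $5,062.32
  Feb: +$1,468.29 − $5,912.58 → $618.03
  Mar: +$1,468.29 − $2,086.32 → $0.00
Lowest trial balance = -$753.93 (Aug)
Initial deposit = cushion − low point = $2,936.58 − (-$753.93) = $3,690.51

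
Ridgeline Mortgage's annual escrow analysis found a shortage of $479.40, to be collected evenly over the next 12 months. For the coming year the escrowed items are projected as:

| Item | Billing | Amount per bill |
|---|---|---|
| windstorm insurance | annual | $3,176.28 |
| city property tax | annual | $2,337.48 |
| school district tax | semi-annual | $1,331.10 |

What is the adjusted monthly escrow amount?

$721.28

Windstorm insurance = $3,176.28
City property tax = $2,337.48
School district tax = $1,331.10 × 2 = $2,662.20
Annual escrow total = $8,175.96
Monthly = $8,175.96 / 12 = $681.33
Monthly shortage recovery: $479.40 / 12 = $39.95
Adjusted monthly = $681.33 + $39.95 = $721.28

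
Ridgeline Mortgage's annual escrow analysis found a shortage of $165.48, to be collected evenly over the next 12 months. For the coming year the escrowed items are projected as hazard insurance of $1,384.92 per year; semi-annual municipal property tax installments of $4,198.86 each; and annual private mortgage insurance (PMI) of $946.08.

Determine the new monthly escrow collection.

$907.85

Hazard insurance: $1,384.92
Municipal property tax: $4,198.86 × 2 = $8,397.72
Private mortgage insurance (PMI): $946.08
Total annual escrow = $1,384.92 + $8,397.72 + $946.08 = $10,728.72
Base monthly escrow = $10,728.72 ÷ 12 = $894.06
Monthly shortage recovery: $165.48 / 12 = $13.79
Adjusted monthly = $894.06 + $13.79 = $907.85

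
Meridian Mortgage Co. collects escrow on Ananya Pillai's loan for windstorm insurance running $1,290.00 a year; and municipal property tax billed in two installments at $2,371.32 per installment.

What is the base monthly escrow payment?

$502.72

Windstorm insurance — $1,290.00 annually
Municipal property tax — $2,371.32 × 2 = $4,742.64 annually
Annual escrow total = $6,032.64
Base monthly escrow = $6,032.64 / 12 = $502.72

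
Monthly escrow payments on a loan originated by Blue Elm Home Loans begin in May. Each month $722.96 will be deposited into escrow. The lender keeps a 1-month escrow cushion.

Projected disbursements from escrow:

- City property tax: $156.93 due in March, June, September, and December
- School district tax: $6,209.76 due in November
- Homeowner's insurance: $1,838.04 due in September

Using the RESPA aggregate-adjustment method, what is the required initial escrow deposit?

Cushion = 1 × $722.96 = $722.96
Trial balance (start $0, +$722.96 each month, − disbursements):
  May: +$722.96 → $722.96
  Jun: +$722.96 − $156.93 → $1,288.99
  Jul: +$722.96 → $2,011.95
  Aug: +$722.96 → $2,734.91
  Sep: +$722.96 − $1,994.97 → $1,462.90
  Oct: +$722.96 → $2,185.86
  Nov: +$722.96 − $6,209.76 → -$3,300.94
  Dec: +$722.96 − $156.93 → -$2,734.91
  Jan: +$722.96 → -$2,011.95
  Feb: +$722.96 → -$1,288.99
  Mar: +$722.96 − $156.93 → -$722.96
  Apr: +$722.96 → $0.00
Lowest trial balance = -$3,300.94 (Nov)
Initial deposit = cushion − low point = $722.96 − (-$3,300.94) = $4,023.90

$4,023.90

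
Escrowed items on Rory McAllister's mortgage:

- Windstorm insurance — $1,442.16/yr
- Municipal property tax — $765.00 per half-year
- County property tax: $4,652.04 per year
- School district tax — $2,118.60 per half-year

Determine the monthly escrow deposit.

Windstorm insurance = $1,442.16 annually
Municipal property tax = $765.00 × 2 = $1,530.00 annually
County property tax = $4,652.04 annually
School district tax = $2,118.60 × 2 = $4,237.20 annually
Annual escrow total = $11,861.40
Per month = $11,861.40 ÷ 12 = $988.45

$988.45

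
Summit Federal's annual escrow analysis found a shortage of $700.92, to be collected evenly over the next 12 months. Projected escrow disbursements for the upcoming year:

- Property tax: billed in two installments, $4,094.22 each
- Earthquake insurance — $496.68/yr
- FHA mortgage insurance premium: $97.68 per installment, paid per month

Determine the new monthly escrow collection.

Property tax: $4,094.22 × 2 = $8,188.44
Earthquake insurance: $496.68
FHA mortgage insurance premium: $97.68 × 12 = $1,172.16
Annual escrow total = $8,188.44 + $496.68 + $1,172.16 = $9,857.28
Monthly escrow = $9,857.28 ÷ 12 = $821.44
Monthly shortage recovery: $700.92 / 12 = $58.41
Adjusted monthly = $821.44 + $58.41 = $879.85

$879.85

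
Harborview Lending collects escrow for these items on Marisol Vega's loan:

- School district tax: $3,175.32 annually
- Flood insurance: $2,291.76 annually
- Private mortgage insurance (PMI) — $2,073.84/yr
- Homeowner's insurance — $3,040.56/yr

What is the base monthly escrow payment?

$881.79

School district tax = $3,175.32 annually
Flood insurance = $2,291.76 annually
Private mortgage insurance (PMI) = $2,073.84 annually
Homeowner's insurance = $3,040.56 annually
Combined annual = $3,175.32 + $2,291.76 + $2,073.84 + $3,040.56 = $10,581.48
Monthly = $10,581.48 / 12 = $881.79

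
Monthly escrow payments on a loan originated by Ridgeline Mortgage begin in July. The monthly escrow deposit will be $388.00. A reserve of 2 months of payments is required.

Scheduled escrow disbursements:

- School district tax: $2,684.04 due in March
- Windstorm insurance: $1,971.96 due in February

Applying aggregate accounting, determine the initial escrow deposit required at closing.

$1,940.00

Cushion = 2 × $388.00 = $776.00
Trial balance (start $0, +$388.00 each month, − disbursements):
  Jul: +$388.00 → $388.00
  Aug: +$388.00 → $776.00
  Sep: +$388.00 → $1,164.00
  Oct: +$388.00 → $1,552.00
  Nov: +$388.00 → $1,940.00
  Dec: +$388.00 → $2,328.00
  Jan: +$388.00 → $2,716.00
  Feb: +$388.00 − $1,971.96 → $1,132.04
  Mar: +$388.00 − $2,684.04 → -$1,164.00
  Apr: +$388.00 → -$776.00
  May: +$388.00 → -$388.00
  Jun: +$388.00 → $0.00
Lowest trial balance = -$1,164.00 (Mar)
Initial deposit = cushion − low point = $776.00 − (-$1,164.00) = $1,940.00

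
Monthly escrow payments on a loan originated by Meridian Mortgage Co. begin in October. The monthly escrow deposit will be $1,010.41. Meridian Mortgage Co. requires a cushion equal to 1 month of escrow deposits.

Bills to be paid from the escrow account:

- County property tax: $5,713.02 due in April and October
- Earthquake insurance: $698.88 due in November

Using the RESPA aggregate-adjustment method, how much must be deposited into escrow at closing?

$6,062.46

Cushion = 1 × $1,010.41 = $1,010.41
Trial balance (start $0, +$1,010.41 each month, − disbursements):
  Oct: +$1,010.41 − $5,713.02 → -$4,702.61
  Nov: +$1,010.41 − $698.88 → -$4,391.08
  Dec: +$1,010.41 → -$3,380.67
  Jan: +$1,010.41 → -$2,370.26
  Feb: +$1,010.41 → -$1,359.85
  Mar: +$1,010.41 → -$349.44
  Apr: +$1,010.41 − $5,713.02 → -$5,052.05
  May: +$1,010.41 → -$4,041.64
  Jun: +$1,010.41 → -$3,031.23
  Jul: +$1,010.41 → -$2,020.82
  Aug: +$1,010.41 → -$1,010.41
  Sep: +$1,010.41 → $0.00
Lowest trial balance = -$5,052.05 (Apr)
Initial deposit = cushion − low point = $1,010.41 − (-$5,052.05) = $6,062.46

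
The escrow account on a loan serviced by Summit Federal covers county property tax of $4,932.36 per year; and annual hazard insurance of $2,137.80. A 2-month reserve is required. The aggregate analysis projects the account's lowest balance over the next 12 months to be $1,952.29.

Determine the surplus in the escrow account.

County property tax — $4,932.36 annually
Hazard insurance — $2,137.80 annually
Combined annual = $7,070.16
Base monthly escrow = $7,070.16 ÷ 12 = $589.18
Required reserve = 2 × $589.18 = $1,178.36
Excess over cushion: $1,952.29 − $1,178.36 = $773.93

$773.93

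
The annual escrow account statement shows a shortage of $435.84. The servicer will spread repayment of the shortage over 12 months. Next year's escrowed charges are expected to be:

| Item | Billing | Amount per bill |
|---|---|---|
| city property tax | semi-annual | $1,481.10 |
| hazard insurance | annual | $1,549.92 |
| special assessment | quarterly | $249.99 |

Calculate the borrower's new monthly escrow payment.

$495.66

City property tax = $1,481.10 × 2 = $2,962.20
Hazard insurance = $1,549.92
Special assessment = $249.99 × 4 = $999.96
Combined annual = $2,962.20 + $1,549.92 + $999.96 = $5,512.08
Base monthly escrow = $5,512.08 ÷ 12 = $459.34
Monthly shortage recovery: $435.84 ÷ 12 = $36.32
New monthly escrow = $459.34 + $36.32 = $495.66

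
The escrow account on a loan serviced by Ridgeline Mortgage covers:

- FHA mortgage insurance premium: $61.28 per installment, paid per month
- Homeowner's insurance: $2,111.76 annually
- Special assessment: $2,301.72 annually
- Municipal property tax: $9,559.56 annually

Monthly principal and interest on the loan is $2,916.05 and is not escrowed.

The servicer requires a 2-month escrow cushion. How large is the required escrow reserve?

$2,451.40

FHA mortgage insurance premium: $61.28 × 12 = $735.36 per year
Homeowner's insurance: $2,111.76 per year
Special assessment: $2,301.72 per year
Municipal property tax: $9,559.56 per year
Yearly total = $735.36 + $2,111.76 + $2,301.72 + $9,559.56 = $14,708.40
Per month = $14,708.40 ÷ 12 = $1,225.70
Required cushion = 2 × $1,225.70 = $2,451.40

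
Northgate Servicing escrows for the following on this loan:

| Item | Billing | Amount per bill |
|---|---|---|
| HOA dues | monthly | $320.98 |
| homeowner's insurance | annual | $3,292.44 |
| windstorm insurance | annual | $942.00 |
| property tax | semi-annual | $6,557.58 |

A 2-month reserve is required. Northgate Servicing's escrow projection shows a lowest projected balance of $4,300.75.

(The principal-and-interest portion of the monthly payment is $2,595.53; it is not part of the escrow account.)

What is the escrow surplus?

HOA dues = $320.98 × 12 = $3,851.76 annually
Homeowner's insurance = $3,292.44 annually
Windstorm insurance = $942.00 annually
Property tax = $6,557.58 × 2 = $13,115.16 annually
Combined annual = $3,851.76 + $3,292.44 + $942.00 + $13,115.16 = $21,201.36
Per month = $21,201.36 ÷ 12 = $1,766.78
Cushion = 2 × $1,766.78 = $3,533.56
Surplus = $4,300.75 − $3,533.56 = $767.19

$767.19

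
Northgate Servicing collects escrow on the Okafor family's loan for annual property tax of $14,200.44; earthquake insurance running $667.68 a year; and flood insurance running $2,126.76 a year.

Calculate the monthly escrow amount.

$1,416.24

Property tax — $14,200.44 annually
Earthquake insurance — $667.68 annually
Flood insurance — $2,126.76 annually
Combined annual = $14,200.44 + $667.68 + $2,126.76 = $16,994.88
Base monthly escrow = $16,994.88 / 12 = $1,416.24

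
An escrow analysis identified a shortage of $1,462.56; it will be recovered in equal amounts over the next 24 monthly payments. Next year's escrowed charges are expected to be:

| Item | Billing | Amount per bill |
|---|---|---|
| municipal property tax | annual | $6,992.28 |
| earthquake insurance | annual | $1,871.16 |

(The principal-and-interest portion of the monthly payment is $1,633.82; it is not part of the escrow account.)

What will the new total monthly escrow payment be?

Municipal property tax — $6,992.28 per year
Earthquake insurance — $1,871.16 per year
Yearly total = $8,863.44
Per month = $8,863.44 ÷ 12 = $738.62
Shortage spread = $1,462.56 / 24 = $60.94/mo
New monthly escrow = $738.62 + $60.94 = $799.56

$799.56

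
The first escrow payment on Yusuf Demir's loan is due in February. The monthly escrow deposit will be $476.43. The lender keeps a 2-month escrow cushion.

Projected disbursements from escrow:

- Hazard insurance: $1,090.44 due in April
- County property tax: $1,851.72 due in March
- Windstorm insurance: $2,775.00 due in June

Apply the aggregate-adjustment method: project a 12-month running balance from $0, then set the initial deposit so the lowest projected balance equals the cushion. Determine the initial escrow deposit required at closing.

$4,287.87

Cushion = 2 × $476.43 = $952.86
Trial balance (start $0, +$476.43 each month, − disbursements):
  Feb: +$476.43 → $476.43
  Mar: +$476.43 − $1,851.72 → -$898.86
  Apr: +$476.43 − $1,090.44 → -$1,512.87
  May: +$476.43 → -$1,036.44
  Jun: +$476.43 − $2,775.00 → -$3,335.01
  Jul: +$476.43 → -$2,858.58
  Aug: +$476.43 → -$2,382.15
  Sep: +$476.43 → -$1,905.72
  Oct: +$476.43 → -$1,429.29
  Nov: +$476.43 → -$952.86
  Dec: +$476.43 → -$476.43
  Jan: +$476.43 → $0.00
Lowest trial balance = -$3,335.01 (Jun)
Initial deposit = cushion − low point = $952.86 − (-$3,335.01) = $4,287.87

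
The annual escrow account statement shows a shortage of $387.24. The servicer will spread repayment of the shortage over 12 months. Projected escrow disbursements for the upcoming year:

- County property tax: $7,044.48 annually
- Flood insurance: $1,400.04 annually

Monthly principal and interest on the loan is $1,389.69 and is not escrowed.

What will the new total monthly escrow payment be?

County property tax = $7,044.48 per year
Flood insurance = $1,400.04 per year
Total annual escrow = $7,044.48 + $1,400.04 = $8,444.52
Monthly escrow = $8,444.52 / 12 = $703.71
Monthly shortage recovery: $387.24 / 12 = $32.27
New monthly escrow = $703.71 + $32.27 = $735.98

$735.98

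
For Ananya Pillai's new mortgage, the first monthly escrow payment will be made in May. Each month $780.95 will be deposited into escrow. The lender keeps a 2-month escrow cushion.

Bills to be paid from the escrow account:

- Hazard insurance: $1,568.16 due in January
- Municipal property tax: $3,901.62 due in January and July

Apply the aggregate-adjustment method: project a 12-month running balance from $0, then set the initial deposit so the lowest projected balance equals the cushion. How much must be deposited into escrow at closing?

$3,904.75

Cushion = 2 × $780.95 = $1,561.90
Trial balance (start $0, +$780.95 each month, − disbursements):
  May: +$780.95 → $780.95
  Jun: +$780.95 → $1,561.90
  Jul: +$780.95 − $3,901.62 → -$1,558.77
  Aug: +$780.95 → -$777.82
  Sep: +$780.95 → $3.13
  Oct: +$780.95 → $784.08
  Nov: +$780.95 → $1,565.03
  Dec: +$780.95 → $2,345.98
  Jan: +$780.95 − $5,469.78 → -$2,342.85
  Feb: +$780.95 → -$1,561.90
  Mar: +$780.95 → -$780.95
  Apr: +$780.95 → $0.00
Lowest trial balance = -$2,342.85 (Jan)
Initial deposit = cushion − low point = $1,561.90 − (-$2,342.85) = $3,904.75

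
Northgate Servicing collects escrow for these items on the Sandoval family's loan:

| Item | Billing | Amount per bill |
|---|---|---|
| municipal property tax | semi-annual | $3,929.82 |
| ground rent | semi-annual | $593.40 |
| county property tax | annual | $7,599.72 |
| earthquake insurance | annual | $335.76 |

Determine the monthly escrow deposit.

Municipal property tax: $3,929.82 × 2 = $7,859.64 annually
Ground rent: $593.40 × 2 = $1,186.80 annually
County property tax: $7,599.72 annually
Earthquake insurance: $335.76 annually
Combined annual = $7,859.64 + $1,186.80 + $7,599.72 + $335.76 = $16,981.92
Per month = $16,981.92 ÷ 12 = $1,415.16

$1,415.16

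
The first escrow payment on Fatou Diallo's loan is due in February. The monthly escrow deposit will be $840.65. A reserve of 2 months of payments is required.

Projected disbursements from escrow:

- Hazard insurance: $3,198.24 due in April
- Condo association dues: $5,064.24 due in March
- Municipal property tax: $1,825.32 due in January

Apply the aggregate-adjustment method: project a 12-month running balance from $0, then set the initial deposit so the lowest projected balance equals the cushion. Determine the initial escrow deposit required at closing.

$7,421.83

Cushion = 2 × $840.65 = $1,681.30
Trial balance (start $0, +$840.65 each month, − disbursements):
  Feb: +$840.65 → $840.65
  Mar: +$840.65 − $5,064.24 → -$3,382.94
  Apr: +$840.65 − $3,198.24 → -$5,740.53
  May: +$840.65 → -$4,899.88
  Jun: +$840.65 → -$4,059.23
  Jul: +$840.65 → -$3,218.58
  Aug: +$840.65 → -$2,377.93
  Sep: +$840.65 → -$1,537.28
  Oct: +$840.65 → -$696.63
  Nov: +$840.65 → $144.02
  Dec: +$840.65 → $984.67
  Jan: +$840.65 − $1,825.32 → $0.00
Lowest trial balance = -$5,740.53 (Apr)
Initial deposit = cushion − low point = $1,681.30 − (-$5,740.53) = $7,421.83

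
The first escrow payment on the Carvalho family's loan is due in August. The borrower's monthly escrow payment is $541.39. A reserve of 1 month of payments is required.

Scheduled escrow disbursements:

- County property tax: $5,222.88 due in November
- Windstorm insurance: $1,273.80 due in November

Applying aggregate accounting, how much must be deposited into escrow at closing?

Cushion = 1 × $541.39 = $541.39
Trial balance (start $0, +$541.39 each month, − disbursements):
  Aug: +$541.39 → $541.39
  Sep: +$541.39 → $1,082.78
  Oct: +$541.39 → $1,624.17
  Nov: +$541.39 − $6,496.68 → -$4,331.12
  Dec: +$541.39 → -$3,789.73
  Jan: +$541.39 → -$3,248.34
  Feb: +$541.39 → -$2,706.95
  Mar: +$541.39 → -$2,165.56
  Apr: +$541.39 → -$1,624.17
  May: +$541.39 → -$1,082.78
  Jun: +$541.39 → -$541.39
  Jul: +$541.39 → $0.00
Lowest trial balance = -$4,331.12 (Nov)
Initial deposit = cushion − low point = $541.39 − (-$4,331.12) = $4,872.51

$4,872.51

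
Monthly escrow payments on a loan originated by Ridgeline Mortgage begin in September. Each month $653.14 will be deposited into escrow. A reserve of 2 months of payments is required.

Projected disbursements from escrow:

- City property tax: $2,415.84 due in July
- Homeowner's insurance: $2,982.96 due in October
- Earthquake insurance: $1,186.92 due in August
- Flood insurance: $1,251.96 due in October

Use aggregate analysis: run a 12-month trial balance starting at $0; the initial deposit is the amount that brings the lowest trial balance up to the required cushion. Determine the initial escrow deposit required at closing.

$4,234.92

Cushion = 2 × $653.14 = $1,306.28
Trial balance (start $0, +$653.14 each month, − disbursements):
  Sep: +$653.14 → $653.14
  Oct: +$653.14 − $4,234.92 → -$2,928.64
  Nov: +$653.14 → -$2,275.50
  Dec: +$653.14 → -$1,622.36
  Jan: +$653.14 → -$969.22
  Feb: +$653.14 → -$316.08
  Mar: +$653.14 → $337.06
  Apr: +$653.14 → $990.20
  May: +$653.14 → $1,643.34
  Jun: +$653.14 → $2,296.48
  Jul: +$653.14 − $2,415.84 → $533.78
  Aug: +$653.14 − $1,186.92 → $0.00
Lowest trial balance = -$2,928.64 (Oct)
Initial deposit = cushion − low point = $1,306.28 − (-$2,928.64) = $4,234.92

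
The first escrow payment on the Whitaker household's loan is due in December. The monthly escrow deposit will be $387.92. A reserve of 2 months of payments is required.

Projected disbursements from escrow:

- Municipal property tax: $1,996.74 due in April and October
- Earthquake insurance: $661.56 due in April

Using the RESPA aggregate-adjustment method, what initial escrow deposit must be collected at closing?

$1,494.54

Cushion = 2 × $387.92 = $775.84
Trial balance (start $0, +$387.92 each month, − disbursements):
  Dec: +$387.92 → $387.92
  Jan: +$387.92 → $775.84
  Feb: +$387.92 → $1,163.76
  Mar: +$387.92 → $1,551.68
  Apr: +$387.92 − $2,658.30 → -$718.70
  May: +$387.92 → -$330.78
  Jun: +$387.92 → $57.14
  Jul: +$387.92 → $445.06
  Aug: +$387.92 → $832.98
  Sep: +$387.92 → $1,220.90
  Oct: +$387.92 − $1,996.74 → -$387.92
  Nov: +$387.92 → $0.00
Lowest trial balance = -$718.70 (Apr)
Initial deposit = cushion − low point = $775.84 − (-$718.70) = $1,494.54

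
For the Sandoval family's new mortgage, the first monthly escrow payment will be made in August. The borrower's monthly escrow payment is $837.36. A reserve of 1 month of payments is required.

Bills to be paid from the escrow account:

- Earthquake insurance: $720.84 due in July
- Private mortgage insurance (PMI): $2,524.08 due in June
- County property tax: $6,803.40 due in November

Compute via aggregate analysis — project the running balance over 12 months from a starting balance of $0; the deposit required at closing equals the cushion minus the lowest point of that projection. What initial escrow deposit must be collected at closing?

Cushion = 1 × $837.36 = $837.36
Trial balance (start $0, +$837.36 each month, − disbursements):
  Aug: +$837.36 → $837.36
  Sep: +$837.36 → $1,674.72
  Oct: +$837.36 → $2,512.08
  Nov: +$837.36 − $6,803.40 → -$3,453.96
  Dec: +$837.36 → -$2,616.60
  Jan: +$837.36 → -$1,779.24
  Feb: +$837.36 → -$941.88
  Mar: +$837.36 → -$104.52
  Apr: +$837.36 → $732.84
  May: +$837.36 → $1,570.20
  Jun: +$837.36 − $2,524.08 → -$116.52
  Jul: +$837.36 − $720.84 → $0.00
Lowest trial balance = -$3,453.96 (Nov)
Initial deposit = cushion − low point = $837.36 − (-$3,453.96) = $4,291.32

$4,291.32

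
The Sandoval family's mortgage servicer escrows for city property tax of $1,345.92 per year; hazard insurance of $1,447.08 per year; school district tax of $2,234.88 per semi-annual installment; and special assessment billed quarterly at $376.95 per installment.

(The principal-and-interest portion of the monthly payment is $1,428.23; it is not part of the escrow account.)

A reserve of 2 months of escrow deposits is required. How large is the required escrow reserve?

City property tax: $1,345.92 per year
Hazard insurance: $1,447.08 per year
School district tax: $2,234.88 × 2 = $4,469.76 per year
Special assessment: $376.95 × 4 = $1,507.80 per year
Combined annual = $8,770.56
Base monthly escrow = $8,770.56 / 12 = $730.88
Required cushion = 2 × $730.88 = $1,461.76

$1,461.76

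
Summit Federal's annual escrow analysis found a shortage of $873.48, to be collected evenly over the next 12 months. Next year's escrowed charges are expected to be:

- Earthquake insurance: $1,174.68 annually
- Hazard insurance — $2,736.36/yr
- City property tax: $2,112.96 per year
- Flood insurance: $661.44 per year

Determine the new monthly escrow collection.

Earthquake insurance: $1,174.68/yr
Hazard insurance: $2,736.36/yr
City property tax: $2,112.96/yr
Flood insurance: $661.44/yr
Combined annual = $6,685.44
Monthly = $6,685.44 / 12 = $557.12
Monthly shortage recovery: $873.48 / 12 = $72.79
Adjusted monthly = $557.12 + $72.79 = $629.91

$629.91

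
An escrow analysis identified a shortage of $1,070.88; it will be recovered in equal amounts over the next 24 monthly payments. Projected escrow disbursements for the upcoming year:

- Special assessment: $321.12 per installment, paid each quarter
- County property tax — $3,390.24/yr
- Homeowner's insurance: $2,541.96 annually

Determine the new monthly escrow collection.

Special assessment — $321.12 × 4 = $1,284.48 per year
County property tax — $3,390.24 per year
Homeowner's insurance — $2,541.96 per year
Annual escrow total = $1,284.48 + $3,390.24 + $2,541.96 = $7,216.68
Base monthly escrow = $7,216.68 ÷ 12 = $601.39
Monthly shortage recovery: $1,070.88 ÷ 24 = $44.62
Adjusted monthly = $601.39 + $44.62 = $646.01

$646.01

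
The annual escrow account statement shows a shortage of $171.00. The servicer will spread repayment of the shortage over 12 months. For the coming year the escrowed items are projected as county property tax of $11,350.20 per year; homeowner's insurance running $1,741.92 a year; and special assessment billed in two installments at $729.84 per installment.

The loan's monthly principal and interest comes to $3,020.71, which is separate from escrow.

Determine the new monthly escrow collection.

$1,226.90

County property tax: $11,350.20/yr
Homeowner's insurance: $1,741.92/yr
Special assessment: $729.84 × 2 = $1,459.68/yr
Annual escrow total = $14,551.80
Monthly = $14,551.80 ÷ 12 = $1,212.65
Shortage per month = $171.00 ÷ 12 = $14.25
New monthly escrow = $1,212.65 + $14.25 = $1,226.90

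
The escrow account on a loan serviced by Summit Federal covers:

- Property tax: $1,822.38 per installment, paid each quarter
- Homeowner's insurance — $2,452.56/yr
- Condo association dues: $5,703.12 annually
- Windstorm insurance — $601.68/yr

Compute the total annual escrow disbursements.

$16,046.88

Property tax — $1,822.38 × 4 = $7,289.52
Homeowner's insurance — $2,452.56
Condo association dues — $5,703.12
Windstorm insurance — $601.68
Annual escrow total = $7,289.52 + $2,452.56 + $5,703.12 + $601.68 = $16,046.88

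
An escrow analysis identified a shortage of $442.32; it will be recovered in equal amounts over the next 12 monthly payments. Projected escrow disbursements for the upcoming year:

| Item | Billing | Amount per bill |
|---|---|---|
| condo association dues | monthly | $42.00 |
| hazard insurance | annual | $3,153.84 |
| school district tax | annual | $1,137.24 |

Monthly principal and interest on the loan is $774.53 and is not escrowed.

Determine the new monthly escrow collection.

Condo association dues: $42.00 × 12 = $504.00 per year
Hazard insurance: $3,153.84 per year
School district tax: $1,137.24 per year
Yearly total = $504.00 + $3,153.84 + $1,137.24 = $4,795.08
Monthly = $4,795.08 / 12 = $399.59
Monthly shortage recovery: $442.32 ÷ 12 = $36.86
Adjusted monthly = $399.59 + $36.86 = $436.45

$436.45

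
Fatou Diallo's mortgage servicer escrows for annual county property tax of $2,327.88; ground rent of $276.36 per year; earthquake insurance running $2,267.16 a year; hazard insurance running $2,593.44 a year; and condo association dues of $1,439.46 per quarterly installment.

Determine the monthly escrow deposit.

$1,101.89

County property tax — $2,327.88 per year
Ground rent — $276.36 per year
Earthquake insurance — $2,267.16 per year
Hazard insurance — $2,593.44 per year
Condo association dues — $1,439.46 × 4 = $5,757.84 per year
Total per year = $2,327.88 + $276.36 + $2,267.16 + $2,593.44 + $5,757.84 = $13,222.68
Monthly = $13,222.68 / 12 = $1,101.89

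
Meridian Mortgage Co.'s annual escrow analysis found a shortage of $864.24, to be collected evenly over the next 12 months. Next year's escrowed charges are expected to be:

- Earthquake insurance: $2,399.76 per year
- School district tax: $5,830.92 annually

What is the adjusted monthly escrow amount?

$757.91

Earthquake insurance = $2,399.76/yr
School district tax = $5,830.92/yr
Annual escrow total = $2,399.76 + $5,830.92 = $8,230.68
Monthly escrow = $8,230.68 / 12 = $685.89
Shortage spread = $864.24 / 12 = $72.02/mo
Adjusted monthly = $685.89 + $72.02 = $757.91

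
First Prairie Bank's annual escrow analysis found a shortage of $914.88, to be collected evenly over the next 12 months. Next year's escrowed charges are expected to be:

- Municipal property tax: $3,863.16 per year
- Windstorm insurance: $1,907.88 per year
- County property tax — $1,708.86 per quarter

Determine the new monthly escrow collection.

$1,126.78

Municipal property tax = $3,863.16
Windstorm insurance = $1,907.88
County property tax = $1,708.86 × 4 = $6,835.44
Combined annual = $3,863.16 + $1,907.88 + $6,835.44 = $12,606.48
Base monthly escrow = $12,606.48 ÷ 12 = $1,050.54
Monthly shortage recovery: $914.88 ÷ 12 = $76.24
Adjusted monthly = $1,050.54 + $76.24 = $1,126.78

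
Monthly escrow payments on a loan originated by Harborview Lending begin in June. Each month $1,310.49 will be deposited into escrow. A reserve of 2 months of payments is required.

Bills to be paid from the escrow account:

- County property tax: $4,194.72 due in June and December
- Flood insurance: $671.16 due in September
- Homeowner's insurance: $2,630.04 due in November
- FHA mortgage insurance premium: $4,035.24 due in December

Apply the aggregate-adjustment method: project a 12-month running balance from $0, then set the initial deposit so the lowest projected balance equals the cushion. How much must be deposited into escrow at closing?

$9,173.43

Cushion = 2 × $1,310.49 = $2,620.98
Trial balance (start $0, +$1,310.49 each month, − disbursements):
  Jun: +$1,310.49 − $4,194.72 → -$2,884.23
  Jul: +$1,310.49 → -$1,573.74
  Aug: +$1,310.49 → -$263.25
  Sep: +$1,310.49 − $671.16 → $376.08
  Oct: +$1,310.49 → $1,686.57
  Nov: +$1,310.49 − $2,630.04 → $367.02
  Dec: +$1,310.49 − $8,229.96 → -$6,552.45
  Jan: +$1,310.49 → -$5,241.96
  Feb: +$1,310.49 → -$3,931.47
  Mar: +$1,310.49 → -$2,620.98
  Apr: +$1,310.49 → -$1,310.49
  May: +$1,310.49 → $0.00
Lowest trial balance = -$6,552.45 (Dec)
Initial deposit = cushion − low point = $2,620.98 − (-$6,552.45) = $9,173.43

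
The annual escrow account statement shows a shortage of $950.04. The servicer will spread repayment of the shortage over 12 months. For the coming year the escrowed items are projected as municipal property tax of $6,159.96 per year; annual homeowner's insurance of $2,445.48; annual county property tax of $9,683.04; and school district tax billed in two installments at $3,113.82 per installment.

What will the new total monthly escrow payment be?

Municipal property tax — $6,159.96 per year
Homeowner's insurance — $2,445.48 per year
County property tax — $9,683.04 per year
School district tax — $3,113.82 × 2 = $6,227.64 per year
Annual escrow total = $6,159.96 + $2,445.48 + $9,683.04 + $6,227.64 = $24,516.12
Monthly escrow = $24,516.12 / 12 = $2,043.01
Monthly shortage recovery: $950.04 ÷ 12 = $79.17
Adjusted monthly = $2,043.01 + $79.17 = $2,122.18

$2,122.18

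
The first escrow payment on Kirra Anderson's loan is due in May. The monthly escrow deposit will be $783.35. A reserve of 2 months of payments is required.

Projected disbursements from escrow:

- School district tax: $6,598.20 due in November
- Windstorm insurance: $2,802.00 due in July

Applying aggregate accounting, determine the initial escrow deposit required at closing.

Cushion = 2 × $783.35 = $1,566.70
Trial balance (start $0, +$783.35 each month, − disbursements):
  May: +$783.35 → $783.35
  Jun: +$783.35 → $1,566.70
  Jul: +$783.35 − $2,802.00 → -$451.95
  Aug: +$783.35 → $331.40
  Sep: +$783.35 → $1,114.75
  Oct: +$783.35 → $1,898.10
  Nov: +$783.35 − $6,598.20 → -$3,916.75
  Dec: +$783.35 → -$3,133.40
  Jan: +$783.35 → -$2,350.05
  Feb: +$783.35 → -$1,566.70
  Mar: +$783.35 → -$783.35
  Apr: +$783.35 → $0.00
Lowest trial balance = -$3,916.75 (Nov)
Initial deposit = cushion − low point = $1,566.70 − (-$3,916.75) = $5,483.45

$5,483.45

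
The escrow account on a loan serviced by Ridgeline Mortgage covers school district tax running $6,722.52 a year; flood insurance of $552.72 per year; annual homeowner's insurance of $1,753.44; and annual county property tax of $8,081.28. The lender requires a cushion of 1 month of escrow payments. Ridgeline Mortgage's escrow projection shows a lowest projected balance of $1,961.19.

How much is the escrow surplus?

School district tax: $6,722.52/yr
Flood insurance: $552.72/yr
Homeowner's insurance: $1,753.44/yr
County property tax: $8,081.28/yr
Combined annual = $6,722.52 + $552.72 + $1,753.44 + $8,081.28 = $17,109.96
Per month = $17,109.96 / 12 = $1,425.83
Required cushion = 1 × $1,425.83 = $1,425.83
Excess over cushion: $1,961.19 − $1,425.83 = $535.36

$535.36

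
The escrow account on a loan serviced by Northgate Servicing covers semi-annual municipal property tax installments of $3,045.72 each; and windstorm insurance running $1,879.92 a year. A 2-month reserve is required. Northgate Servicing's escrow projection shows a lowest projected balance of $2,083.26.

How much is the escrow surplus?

$754.70

Municipal property tax: $3,045.72 × 2 = $6,091.44/yr
Windstorm insurance: $1,879.92/yr
Total annual escrow = $7,971.36
Per month = $7,971.36 / 12 = $664.28
Required cushion = 2 × $664.28 = $1,328.56
Surplus = $2,083.26 − $1,328.56 = $754.70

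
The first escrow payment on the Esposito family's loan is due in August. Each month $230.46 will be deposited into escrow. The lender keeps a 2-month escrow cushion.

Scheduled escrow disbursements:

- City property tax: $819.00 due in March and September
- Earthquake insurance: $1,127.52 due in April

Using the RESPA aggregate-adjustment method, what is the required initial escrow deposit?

$1,152.30

Cushion = 2 × $230.46 = $460.92
Trial balance (start $0, +$230.46 each month, − disbursements):
  Aug: +$230.46 → $230.46
  Sep: +$230.46 − $819.00 → -$358.08
  Oct: +$230.46 → -$127.62
  Nov: +$230.46 → $102.84
  Dec: +$230.46 → $333.30
  Jan: +$230.46 → $563.76
  Feb: +$230.46 → $794.22
  Mar: +$230.46 − $819.00 → $205.68
  Apr: +$230.46 − $1,127.52 → -$691.38
  May: +$230.46 → -$460.92
  Jun: +$230.46 → -$230.46
  Jul: +$230.46 → $0.00
Lowest trial balance = -$691.38 (Apr)
Initial deposit = cushion − low point = $460.92 − (-$691.38) = $1,152.30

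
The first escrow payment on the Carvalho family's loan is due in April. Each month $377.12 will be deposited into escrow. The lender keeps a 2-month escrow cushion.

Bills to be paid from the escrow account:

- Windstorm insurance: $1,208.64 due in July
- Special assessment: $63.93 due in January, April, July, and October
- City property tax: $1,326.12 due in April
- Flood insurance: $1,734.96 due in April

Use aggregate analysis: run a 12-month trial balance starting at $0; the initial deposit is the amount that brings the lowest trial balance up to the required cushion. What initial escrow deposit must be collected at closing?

$3,643.34

Cushion = 2 × $377.12 = $754.24
Trial balance (start $0, +$377.12 each month, − disbursements):
  Apr: +$377.12 − $3,125.01 → -$2,747.89
  May: +$377.12 → -$2,370.77
  Jun: +$377.12 → -$1,993.65
  Jul: +$377.12 − $1,272.57 → -$2,889.10
  Aug: +$377.12 → -$2,511.98
  Sep: +$377.12 → -$2,134.86
  Oct: +$377.12 − $63.93 → -$1,821.67
  Nov: +$377.12 → -$1,444.55
  Dec: +$377.12 → -$1,067.43
  Jan: +$377.12 − $63.93 → -$754.24
  Feb: +$377.12 → -$377.12
  Mar: +$377.12 → $0.00
Lowest trial balance = -$2,889.10 (Jul)
Initial deposit = cushion − low point = $754.24 − (-$2,889.10) = $3,643.34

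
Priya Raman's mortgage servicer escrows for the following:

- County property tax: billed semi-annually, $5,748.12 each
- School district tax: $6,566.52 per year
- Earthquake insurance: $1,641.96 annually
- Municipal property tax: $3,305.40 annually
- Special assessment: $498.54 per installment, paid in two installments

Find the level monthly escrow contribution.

County property tax — $5,748.12 × 2 = $11,496.24
School district tax — $6,566.52
Earthquake insurance — $1,641.96
Municipal property tax — $3,305.40
Special assessment — $498.54 × 2 = $997.08
Total annual escrow = $11,496.24 + $6,566.52 + $1,641.96 + $3,305.40 + $997.08 = $24,007.20
Monthly = $24,007.20 / 12 = $2,000.60

$2,000.60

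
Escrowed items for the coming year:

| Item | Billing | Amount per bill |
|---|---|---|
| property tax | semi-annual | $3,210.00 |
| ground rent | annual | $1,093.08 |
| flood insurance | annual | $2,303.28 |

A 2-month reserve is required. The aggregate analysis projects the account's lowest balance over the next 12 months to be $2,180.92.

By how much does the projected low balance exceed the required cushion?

$544.86

Property tax — $3,210.00 × 2 = $6,420.00 per year
Ground rent — $1,093.08 per year
Flood insurance — $2,303.28 per year
Total annual escrow = $9,816.36
Monthly = $9,816.36 / 12 = $818.03
Cushion = 2 × $818.03 = $1,636.06
Surplus = $2,180.92 − $1,636.06 = $544.86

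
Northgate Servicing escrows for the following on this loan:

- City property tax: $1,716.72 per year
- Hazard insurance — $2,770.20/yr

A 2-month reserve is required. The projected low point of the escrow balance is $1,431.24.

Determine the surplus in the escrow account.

$683.42

City property tax: $1,716.72/yr
Hazard insurance: $2,770.20/yr
Annual escrow total = $4,486.92
Monthly = $4,486.92 ÷ 12 = $373.91
Cushion = 2 × $373.91 = $747.82
Surplus = $1,431.24 − $747.82 = $683.42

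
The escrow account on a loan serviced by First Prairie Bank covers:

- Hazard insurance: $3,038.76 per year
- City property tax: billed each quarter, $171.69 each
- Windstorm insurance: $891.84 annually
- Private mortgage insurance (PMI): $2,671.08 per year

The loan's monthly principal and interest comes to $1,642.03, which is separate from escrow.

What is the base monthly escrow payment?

$607.37

Hazard insurance: $3,038.76/yr
City property tax: $171.69 × 4 = $686.76/yr
Windstorm insurance: $891.84/yr
Private mortgage insurance (PMI): $2,671.08/yr
Total per year = $7,288.44
Monthly = $7,288.44 ÷ 12 = $607.37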